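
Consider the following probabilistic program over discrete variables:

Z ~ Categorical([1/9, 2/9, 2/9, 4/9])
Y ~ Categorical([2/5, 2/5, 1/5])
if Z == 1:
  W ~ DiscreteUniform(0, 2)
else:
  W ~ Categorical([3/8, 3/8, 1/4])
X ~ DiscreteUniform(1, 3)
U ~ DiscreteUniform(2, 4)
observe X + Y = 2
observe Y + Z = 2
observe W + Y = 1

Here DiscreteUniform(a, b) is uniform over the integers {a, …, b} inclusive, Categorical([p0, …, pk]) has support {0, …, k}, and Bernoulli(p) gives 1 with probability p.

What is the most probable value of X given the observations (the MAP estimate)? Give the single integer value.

Enumerate traces; 6 have nonzero weight after conditioning:
  (Z=1, Y=1, W=0, X=1, U=2) weight 4/1215
  (Z=1, Y=1, W=0, X=1, U=3) weight 4/1215
  (Z=1, Y=1, W=0, X=1, U=4) weight 4/1215
  (Z=2, Y=0, W=1, X=2, U=2) weight 1/270
  (Z=2, Y=0, W=1, X=2, U=3) weight 1/270
  (Z=2, Y=0, W=1, X=2, U=4) weight 1/270
Group by X:
  weight(X=1) = 4/405
  weight(X=2) = 1/90
Total weight = 4/405 + 1/90 = 17/810
P(X=1 | obs) = 4/405 / 17/810 = 8/17
P(X=2 | obs) = 1/90 / 17/810 = 9/17
argmax = 2

argmax_v P(X = v | obs) = 2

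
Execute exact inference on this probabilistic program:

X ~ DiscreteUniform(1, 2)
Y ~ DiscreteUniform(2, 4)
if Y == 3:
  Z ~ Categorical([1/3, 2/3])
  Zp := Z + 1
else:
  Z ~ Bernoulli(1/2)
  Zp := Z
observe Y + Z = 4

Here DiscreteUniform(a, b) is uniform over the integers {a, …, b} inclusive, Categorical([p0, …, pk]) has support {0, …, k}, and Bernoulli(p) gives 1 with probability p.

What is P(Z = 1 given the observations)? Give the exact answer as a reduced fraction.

P(Z = 1 | obs) = 4/7

Enumerate traces; 4 have nonzero weight after conditioning:
  (X=1, Y=3, Z=1) weight 1/9
  (X=1, Y=4, Z=0) weight 1/12
  (X=2, Y=3, Z=1) weight 1/9
  (X=2, Y=4, Z=0) weight 1/12
Group by Z:
  weight(Z=0) = 1/6
  weight(Z=1) = 2/9
Total weight = 1/6 + 2/9 = 7/18
P(Z=0 | obs) = 1/6 / 7/18 = 3/7
P(Z=1 | obs) = 2/9 / 7/18 = 4/7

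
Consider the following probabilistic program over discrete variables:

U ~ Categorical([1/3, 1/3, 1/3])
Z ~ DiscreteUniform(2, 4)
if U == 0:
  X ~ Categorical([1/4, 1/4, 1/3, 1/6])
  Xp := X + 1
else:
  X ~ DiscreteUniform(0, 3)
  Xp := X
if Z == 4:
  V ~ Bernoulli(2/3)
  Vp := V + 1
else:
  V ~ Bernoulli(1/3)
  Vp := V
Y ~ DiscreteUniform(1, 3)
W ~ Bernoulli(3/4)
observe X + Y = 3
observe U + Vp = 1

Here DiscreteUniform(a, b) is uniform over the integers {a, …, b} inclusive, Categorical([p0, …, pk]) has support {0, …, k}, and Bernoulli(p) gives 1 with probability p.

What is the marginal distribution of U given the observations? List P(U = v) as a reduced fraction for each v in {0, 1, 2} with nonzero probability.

P(U=0) = 5/11, P(U=1) = 6/11

Enumerate traces; 30 have nonzero weight after conditioning:
  (U=0, Z=2, X=0, V=1, Y=3, W=0) weight 1/1296
  (U=0, Z=2, X=0, V=1, Y=3, W=1) weight 1/432
  (U=0, Z=2, X=1, V=1, Y=2, W=0) weight 1/1296
  (U=0, Z=2, X=1, V=1, Y=2, W=1) weight 1/432
  (U=0, Z=2, X=2, V=1, Y=1, W=0) weight 1/972
  (U=0, Z=2, X=2, V=1, Y=1, W=1) weight 1/324
  (U=0, Z=3, X=0, V=1, Y=3, W=0) weight 1/1296
  (U=0, Z=3, X=0, V=1, Y=3, W=1) weight 1/432
  (U=1, Z=2, X=0, V=0, Y=3, W=0) weight 1/648
  … 21 more
Group by U:
  weight(U=0) = 5/162
  weight(U=1) = 1/27
Total weight = 5/162 + 1/27 = 11/162
P(U=0 | obs) = 5/162 / 11/162 = 5/11
P(U=1 | obs) = 1/27 / 11/162 = 6/11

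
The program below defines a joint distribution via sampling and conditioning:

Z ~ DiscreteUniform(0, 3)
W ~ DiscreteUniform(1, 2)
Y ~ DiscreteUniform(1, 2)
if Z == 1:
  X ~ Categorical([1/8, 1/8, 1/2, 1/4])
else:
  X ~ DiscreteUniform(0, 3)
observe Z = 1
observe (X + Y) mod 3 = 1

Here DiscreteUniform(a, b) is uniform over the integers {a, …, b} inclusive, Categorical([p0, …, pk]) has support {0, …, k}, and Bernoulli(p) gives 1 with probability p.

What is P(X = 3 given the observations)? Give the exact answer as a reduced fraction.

Enumerate traces; 6 have nonzero weight after conditioning:
  (Z=1, W=1, Y=1, X=0) weight 1/128
  (Z=1, W=1, Y=1, X=3) weight 1/64
  (Z=1, W=1, Y=2, X=2) weight 1/32
  (Z=1, W=2, Y=1, X=0) weight 1/128
  (Z=1, W=2, Y=1, X=3) weight 1/64
  (Z=1, W=2, Y=2, X=2) weight 1/32
Group by X:
  weight(X=0) = 1/64
  weight(X=2) = 1/16
  weight(X=3) = 1/32
Total weight = 1/64 + 1/16 + 1/32 = 7/64
P(X=0 | obs) = 1/64 / 7/64 = 1/7
P(X=2 | obs) = 1/16 / 7/64 = 4/7
P(X=3 | obs) = 1/32 / 7/64 = 2/7

P(X = 3 | obs) = 2/7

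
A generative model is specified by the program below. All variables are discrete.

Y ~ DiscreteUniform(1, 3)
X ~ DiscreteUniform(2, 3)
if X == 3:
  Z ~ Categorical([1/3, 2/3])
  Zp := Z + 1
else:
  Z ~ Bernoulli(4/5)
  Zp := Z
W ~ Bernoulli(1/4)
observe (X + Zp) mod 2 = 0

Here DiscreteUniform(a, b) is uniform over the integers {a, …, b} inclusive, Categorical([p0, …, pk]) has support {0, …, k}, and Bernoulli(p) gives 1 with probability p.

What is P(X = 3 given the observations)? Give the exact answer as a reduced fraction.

P(X = 3 | obs) = 5/8

Enumerate traces; 12 have nonzero weight after conditioning:
  (Y=1, X=2, Z=0, W=0) weight 1/40
  (Y=1, X=2, Z=0, W=1) weight 1/120
  (Y=1, X=3, Z=0, W=0) weight 1/24
  (Y=1, X=3, Z=0, W=1) weight 1/72
  (Y=2, X=2, Z=0, W=0) weight 1/40
  (Y=2, X=2, Z=0, W=1) weight 1/120
  (Y=2, X=3, Z=0, W=0) weight 1/24
  (Y=2, X=3, Z=0, W=1) weight 1/72
  … 4 more
Group by X:
  weight(X=2) = 1/10
  weight(X=3) = 1/6
Total weight = 1/10 + 1/6 = 4/15
P(X=2 | obs) = 1/10 / 4/15 = 3/8
P(X=3 | obs) = 1/6 / 4/15 = 5/8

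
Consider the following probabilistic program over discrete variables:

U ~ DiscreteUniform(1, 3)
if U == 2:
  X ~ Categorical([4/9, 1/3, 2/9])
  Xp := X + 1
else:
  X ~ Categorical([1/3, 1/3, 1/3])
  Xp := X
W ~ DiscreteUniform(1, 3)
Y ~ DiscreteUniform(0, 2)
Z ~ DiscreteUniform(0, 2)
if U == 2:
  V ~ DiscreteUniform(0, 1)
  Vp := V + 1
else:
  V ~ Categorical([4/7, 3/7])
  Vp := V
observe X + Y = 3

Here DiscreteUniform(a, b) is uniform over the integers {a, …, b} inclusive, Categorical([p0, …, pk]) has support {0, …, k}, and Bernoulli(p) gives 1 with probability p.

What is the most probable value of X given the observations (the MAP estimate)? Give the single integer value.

argmax_v P(X = v | obs) = 1

Enumerate traces; 108 have nonzero weight after conditioning:
  (U=1, X=1, W=1, Y=2, Z=0, V=0) weight 4/1701
  (U=1, X=1, W=1, Y=2, Z=0, V=1) weight 1/567
  (U=1, X=1, W=1, Y=2, Z=1, V=0) weight 4/1701
  (U=1, X=1, W=1, Y=2, Z=1, V=1) weight 1/567
  (U=1, X=1, W=1, Y=2, Z=2, V=0) weight 4/1701
  (U=1, X=1, W=1, Y=2, Z=2, V=1) weight 1/567
  (U=1, X=1, W=2, Y=2, Z=0, V=0) weight 4/1701
  (U=1, X=1, W=2, Y=2, Z=0, V=1) weight 1/567
  (U=1, X=2, W=1, Y=1, Z=0, V=0) weight 4/1701
  … 99 more
Group by X:
  weight(X=1) = 1/9
  weight(X=2) = 8/81
Total weight = 1/9 + 8/81 = 17/81
P(X=1 | obs) = 1/9 / 17/81 = 9/17
P(X=2 | obs) = 8/81 / 17/81 = 8/17
argmax = 1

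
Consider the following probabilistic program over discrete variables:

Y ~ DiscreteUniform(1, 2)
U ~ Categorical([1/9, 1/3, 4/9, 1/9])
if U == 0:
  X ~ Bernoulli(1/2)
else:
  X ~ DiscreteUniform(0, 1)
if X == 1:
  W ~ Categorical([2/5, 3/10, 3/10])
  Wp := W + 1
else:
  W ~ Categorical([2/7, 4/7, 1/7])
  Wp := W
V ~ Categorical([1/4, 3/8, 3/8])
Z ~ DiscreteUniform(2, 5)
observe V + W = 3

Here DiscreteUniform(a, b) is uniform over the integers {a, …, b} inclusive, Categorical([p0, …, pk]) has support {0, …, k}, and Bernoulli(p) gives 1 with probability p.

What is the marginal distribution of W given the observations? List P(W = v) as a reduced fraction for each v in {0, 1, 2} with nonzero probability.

Enumerate traces; 128 have nonzero weight after conditioning:
  (Y=1, U=0, X=0, W=1, V=2, Z=2) weight 1/672
  (Y=1, U=0, X=0, W=1, V=2, Z=3) weight 1/672
  (Y=1, U=0, X=0, W=1, V=2, Z=4) weight 1/672
  (Y=1, U=0, X=0, W=1, V=2, Z=5) weight 1/672
  (Y=1, U=0, X=0, W=2, V=1, Z=2) weight 1/2688
  (Y=1, U=0, X=0, W=2, V=1, Z=3) weight 1/2688
  (Y=1, U=0, X=0, W=2, V=1, Z=4) weight 1/2688
  (Y=1, U=0, X=0, W=2, V=1, Z=5) weight 1/2688
  … 120 more
Group by W:
  weight(W=1) = 183/1120
  weight(W=2) = 93/1120
Total weight = 183/1120 + 93/1120 = 69/280
P(W=1 | obs) = 183/1120 / 69/280 = 61/92
P(W=2 | obs) = 93/1120 / 69/280 = 31/92

P(W=1) = 61/92, P(W=2) = 31/92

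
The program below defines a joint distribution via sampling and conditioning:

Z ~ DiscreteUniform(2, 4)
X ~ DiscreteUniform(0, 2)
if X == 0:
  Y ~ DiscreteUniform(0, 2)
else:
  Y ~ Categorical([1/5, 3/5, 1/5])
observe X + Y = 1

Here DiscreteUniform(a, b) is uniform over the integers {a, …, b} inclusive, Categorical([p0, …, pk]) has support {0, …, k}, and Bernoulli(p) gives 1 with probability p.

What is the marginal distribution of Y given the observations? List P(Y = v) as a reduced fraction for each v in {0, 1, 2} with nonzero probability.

Enumerate traces; 6 have nonzero weight after conditioning:
  (Z=2, X=0, Y=1) weight 1/27
  (Z=2, X=1, Y=0) weight 1/45
  (Z=3, X=0, Y=1) weight 1/27
  (Z=3, X=1, Y=0) weight 1/45
  (Z=4, X=0, Y=1) weight 1/27
  (Z=4, X=1, Y=0) weight 1/45
Group by Y:
  weight(Y=0) = 1/15
  weight(Y=1) = 1/9
Total weight = 1/15 + 1/9 = 8/45
P(Y=0 | obs) = 1/15 / 8/45 = 3/8
P(Y=1 | obs) = 1/9 / 8/45 = 5/8

P(Y=0) = 3/8, P(Y=1) = 5/8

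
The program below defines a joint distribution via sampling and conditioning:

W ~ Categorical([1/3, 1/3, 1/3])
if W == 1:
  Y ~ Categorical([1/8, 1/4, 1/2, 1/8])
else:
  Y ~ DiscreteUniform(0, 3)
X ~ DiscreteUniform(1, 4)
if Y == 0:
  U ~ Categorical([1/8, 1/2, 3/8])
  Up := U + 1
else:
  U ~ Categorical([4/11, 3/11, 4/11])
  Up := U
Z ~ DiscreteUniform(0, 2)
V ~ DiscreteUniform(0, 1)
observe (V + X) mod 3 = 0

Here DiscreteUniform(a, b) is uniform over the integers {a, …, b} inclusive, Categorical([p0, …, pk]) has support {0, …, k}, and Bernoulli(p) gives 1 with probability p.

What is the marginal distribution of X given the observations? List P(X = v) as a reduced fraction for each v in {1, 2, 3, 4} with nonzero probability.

Enumerate traces; 216 have nonzero weight after conditioning:
  (W=0, Y=0, X=2, U=0, Z=0, V=1) weight 1/2304
  (W=0, Y=0, X=2, U=0, Z=1, V=1) weight 1/2304
  (W=0, Y=0, X=2, U=0, Z=2, V=1) weight 1/2304
  (W=0, Y=0, X=2, U=1, Z=0, V=1) weight 1/576
  (W=0, Y=0, X=2, U=1, Z=1, V=1) weight 1/576
  (W=0, Y=0, X=2, U=1, Z=2, V=1) weight 1/576
  (W=0, Y=0, X=2, U=2, Z=0, V=1) weight 1/768
  (W=0, Y=0, X=2, U=2, Z=1, V=1) weight 1/768
  (W=0, Y=0, X=3, U=0, Z=0, V=0) weight 1/2304
  … 207 more
Group by X:
  weight(X=2) = 1/8
  weight(X=3) = 1/8
Total weight = 1/8 + 1/8 = 1/4
P(X=2 | obs) = 1/8 / 1/4 = 1/2
P(X=3 | obs) = 1/8 / 1/4 = 1/2

P(X=2) = 1/2, P(X=3) = 1/2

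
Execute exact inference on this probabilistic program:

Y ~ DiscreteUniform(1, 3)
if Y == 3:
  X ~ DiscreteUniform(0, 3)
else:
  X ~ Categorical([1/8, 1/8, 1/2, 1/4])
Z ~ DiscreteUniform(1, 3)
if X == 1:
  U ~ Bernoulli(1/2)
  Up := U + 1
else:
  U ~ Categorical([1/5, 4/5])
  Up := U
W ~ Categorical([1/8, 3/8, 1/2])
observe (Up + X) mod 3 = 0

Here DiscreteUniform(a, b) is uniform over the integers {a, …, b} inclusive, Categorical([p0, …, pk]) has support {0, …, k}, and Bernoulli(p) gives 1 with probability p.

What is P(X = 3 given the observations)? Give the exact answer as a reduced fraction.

Enumerate traces; 108 have nonzero weight after conditioning:
  (Y=1, X=0, Z=1, U=0, W=0) weight 1/2880
  (Y=1, X=0, Z=1, U=0, W=1) weight 1/960
  (Y=1, X=0, Z=1, U=0, W=2) weight 1/720
  (Y=1, X=0, Z=2, U=0, W=0) weight 1/2880
  (Y=1, X=0, Z=2, U=0, W=1) weight 1/960
  (Y=1, X=0, Z=2, U=0, W=2) weight 1/720
  (Y=1, X=0, Z=3, U=0, W=0) weight 1/2880
  (Y=1, X=0, Z=3, U=0, W=1) weight 1/960
  (Y=1, X=1, Z=1, U=1, W=0) weight 1/1152
  (Y=1, X=2, Z=1, U=1, W=0) weight 1/180
  … 98 more
Group by X:
  weight(X=0) = 1/30
  weight(X=1) = 1/12
  weight(X=2) = 1/3
  weight(X=3) = 1/20
Total weight = 1/30 + 1/12 + 1/3 + 1/20 = 1/2
P(X=0 | obs) = 1/30 / 1/2 = 1/15
P(X=1 | obs) = 1/12 / 1/2 = 1/6
P(X=2 | obs) = 1/3 / 1/2 = 2/3
P(X=3 | obs) = 1/20 / 1/2 = 1/10

P(X = 3 | obs) = 1/10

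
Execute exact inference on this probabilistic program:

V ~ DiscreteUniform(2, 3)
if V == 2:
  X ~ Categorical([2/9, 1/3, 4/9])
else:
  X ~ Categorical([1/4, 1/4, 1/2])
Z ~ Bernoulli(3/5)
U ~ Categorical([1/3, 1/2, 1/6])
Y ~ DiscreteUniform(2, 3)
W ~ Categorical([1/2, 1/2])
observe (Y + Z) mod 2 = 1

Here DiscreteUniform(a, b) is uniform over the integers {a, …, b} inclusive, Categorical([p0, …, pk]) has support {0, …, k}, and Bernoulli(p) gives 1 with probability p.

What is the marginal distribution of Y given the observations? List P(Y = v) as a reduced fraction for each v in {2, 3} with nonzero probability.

Enumerate traces; 72 have nonzero weight after conditioning:
  (V=2, X=0, Z=0, U=0, Y=3, W=0) weight 1/270
  (V=2, X=0, Z=0, U=0, Y=3, W=1) weight 1/270
  (V=2, X=0, Z=0, U=1, Y=3, W=0) weight 1/180
  (V=2, X=0, Z=0, U=1, Y=3, W=1) weight 1/180
  (V=2, X=0, Z=0, U=2, Y=3, W=0) weight 1/540
  (V=2, X=0, Z=0, U=2, Y=3, W=1) weight 1/540
  (V=2, X=0, Z=1, U=0, Y=2, W=0) weight 1/180
  (V=2, X=0, Z=1, U=0, Y=2, W=1) weight 1/180
  … 64 more
Group by Y:
  weight(Y=2) = 3/10
  weight(Y=3) = 1/5
Total weight = 3/10 + 1/5 = 1/2
P(Y=2 | obs) = 3/10 / 1/2 = 3/5
P(Y=3 | obs) = 1/5 / 1/2 = 2/5

P(Y=2) = 3/5, P(Y=3) = 2/5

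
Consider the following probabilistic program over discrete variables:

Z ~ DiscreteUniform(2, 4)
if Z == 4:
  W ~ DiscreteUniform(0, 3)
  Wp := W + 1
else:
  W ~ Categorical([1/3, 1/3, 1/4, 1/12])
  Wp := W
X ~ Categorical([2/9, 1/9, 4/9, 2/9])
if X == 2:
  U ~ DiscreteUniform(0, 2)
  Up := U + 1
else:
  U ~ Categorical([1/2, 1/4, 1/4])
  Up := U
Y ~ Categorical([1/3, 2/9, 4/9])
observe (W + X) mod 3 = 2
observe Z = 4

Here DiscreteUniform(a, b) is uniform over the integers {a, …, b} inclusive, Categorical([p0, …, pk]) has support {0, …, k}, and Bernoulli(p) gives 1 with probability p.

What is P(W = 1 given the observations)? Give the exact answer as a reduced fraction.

P(W = 1 | obs) = 1/13

Enumerate traces; 45 have nonzero weight after conditioning:
  (Z=4, W=0, X=2, U=0, Y=0) weight 1/243
  (Z=4, W=0, X=2, U=0, Y=1) weight 2/729
  (Z=4, W=0, X=2, U=0, Y=2) weight 4/729
  (Z=4, W=0, X=2, U=1, Y=0) weight 1/243
  (Z=4, W=0, X=2, U=1, Y=1) weight 2/729
  (Z=4, W=0, X=2, U=1, Y=2) weight 4/729
  (Z=4, W=0, X=2, U=2, Y=0) weight 1/243
  (Z=4, W=0, X=2, U=2, Y=1) weight 2/729
  (Z=4, W=1, X=1, U=0, Y=0) weight 1/648
  (Z=4, W=2, X=0, U=0, Y=0) weight 1/324
  … 35 more
Group by W:
  weight(W=0) = 1/27
  weight(W=1) = 1/108
  weight(W=2) = 1/27
  weight(W=3) = 1/27
Total weight = 1/27 + 1/108 + 1/27 + 1/27 = 13/108
P(W=0 | obs) = 1/27 / 13/108 = 4/13
P(W=1 | obs) = 1/108 / 13/108 = 1/13
P(W=2 | obs) = 1/27 / 13/108 = 4/13
P(W=3 | obs) = 1/27 / 13/108 = 4/13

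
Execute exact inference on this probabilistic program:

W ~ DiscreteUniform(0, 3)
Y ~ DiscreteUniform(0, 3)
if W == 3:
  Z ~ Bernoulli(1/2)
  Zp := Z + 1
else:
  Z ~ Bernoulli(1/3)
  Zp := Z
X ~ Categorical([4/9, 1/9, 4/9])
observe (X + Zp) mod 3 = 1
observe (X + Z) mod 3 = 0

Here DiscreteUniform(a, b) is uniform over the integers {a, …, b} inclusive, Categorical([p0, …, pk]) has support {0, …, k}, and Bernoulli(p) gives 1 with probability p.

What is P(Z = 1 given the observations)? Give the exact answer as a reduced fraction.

Enumerate traces; 8 have nonzero weight after conditioning:
  (W=3, Y=0, Z=0, X=0) weight 1/72
  (W=3, Y=0, Z=1, X=2) weight 1/72
  (W=3, Y=1, Z=0, X=0) weight 1/72
  (W=3, Y=1, Z=1, X=2) weight 1/72
  (W=3, Y=2, Z=0, X=0) weight 1/72
  (W=3, Y=2, Z=1, X=2) weight 1/72
  (W=3, Y=3, Z=0, X=0) weight 1/72
  (W=3, Y=3, Z=1, X=2) weight 1/72
Group by Z:
  weight(Z=0) = 1/18
  weight(Z=1) = 1/18
Total weight = 1/18 + 1/18 = 1/9
P(Z=0 | obs) = 1/18 / 1/9 = 1/2
P(Z=1 | obs) = 1/18 / 1/9 = 1/2

P(Z = 1 | obs) = 1/2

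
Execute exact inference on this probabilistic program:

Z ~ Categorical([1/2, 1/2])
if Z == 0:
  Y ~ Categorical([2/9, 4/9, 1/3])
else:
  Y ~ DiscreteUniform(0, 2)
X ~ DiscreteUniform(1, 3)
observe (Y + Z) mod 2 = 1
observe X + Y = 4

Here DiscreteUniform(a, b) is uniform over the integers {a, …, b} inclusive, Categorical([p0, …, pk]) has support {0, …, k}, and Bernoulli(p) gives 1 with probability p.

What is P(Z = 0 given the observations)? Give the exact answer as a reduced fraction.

Enumerate traces; 2 have nonzero weight after conditioning:
  (Z=0, Y=1, X=3) weight 2/27
  (Z=1, Y=2, X=2) weight 1/18
Group by Z:
  weight(Z=0) = 2/27
  weight(Z=1) = 1/18
Total weight = 2/27 + 1/18 = 7/54
P(Z=0 | obs) = 2/27 / 7/54 = 4/7
P(Z=1 | obs) = 1/18 / 7/54 = 3/7

P(Z = 0 | obs) = 4/7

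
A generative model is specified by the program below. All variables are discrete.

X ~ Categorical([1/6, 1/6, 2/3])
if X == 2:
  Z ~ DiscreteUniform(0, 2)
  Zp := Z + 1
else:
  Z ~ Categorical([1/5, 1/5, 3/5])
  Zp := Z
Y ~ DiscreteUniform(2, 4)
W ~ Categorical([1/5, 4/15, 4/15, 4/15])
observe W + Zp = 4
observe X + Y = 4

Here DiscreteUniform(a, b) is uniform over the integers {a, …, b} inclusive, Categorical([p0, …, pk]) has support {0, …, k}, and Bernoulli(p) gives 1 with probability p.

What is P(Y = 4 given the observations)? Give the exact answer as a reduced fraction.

P(Y = 4 | obs) = 1/7

Enumerate traces; 7 have nonzero weight after conditioning:
  (X=0, Z=1, Y=4, W=3) weight 2/675
  (X=0, Z=2, Y=4, W=2) weight 2/225
  (X=1, Z=1, Y=3, W=3) weight 2/675
  (X=1, Z=2, Y=3, W=2) weight 2/225
  (X=2, Z=0, Y=2, W=3) weight 8/405
  (X=2, Z=1, Y=2, W=2) weight 8/405
  (X=2, Z=2, Y=2, W=1) weight 8/405
Group by Y:
  weight(Y=2) = 8/135
  weight(Y=3) = 8/675
  weight(Y=4) = 8/675
Total weight = 8/135 + 8/675 + 8/675 = 56/675
P(Y=2 | obs) = 8/135 / 56/675 = 5/7
P(Y=3 | obs) = 8/675 / 56/675 = 1/7
P(Y=4 | obs) = 8/675 / 56/675 = 1/7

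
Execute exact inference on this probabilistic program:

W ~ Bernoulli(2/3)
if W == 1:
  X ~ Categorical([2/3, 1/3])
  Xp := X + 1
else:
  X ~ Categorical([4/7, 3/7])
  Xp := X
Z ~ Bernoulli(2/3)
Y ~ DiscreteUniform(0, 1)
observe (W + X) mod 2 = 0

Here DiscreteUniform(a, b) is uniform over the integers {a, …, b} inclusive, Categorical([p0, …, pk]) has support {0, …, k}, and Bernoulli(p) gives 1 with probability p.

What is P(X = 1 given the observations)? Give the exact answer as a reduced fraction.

Enumerate traces; 8 have nonzero weight after conditioning:
  (W=0, X=0, Z=0, Y=0) weight 2/63
  (W=0, X=0, Z=0, Y=1) weight 2/63
  (W=0, X=0, Z=1, Y=0) weight 4/63
  (W=0, X=0, Z=1, Y=1) weight 4/63
  (W=1, X=1, Z=0, Y=0) weight 1/27
  (W=1, X=1, Z=0, Y=1) weight 1/27
  (W=1, X=1, Z=1, Y=0) weight 2/27
  (W=1, X=1, Z=1, Y=1) weight 2/27
Group by X:
  weight(X=0) = 4/21
  weight(X=1) = 2/9
Total weight = 4/21 + 2/9 = 26/63
P(X=0 | obs) = 4/21 / 26/63 = 6/13
P(X=1 | obs) = 2/9 / 26/63 = 7/13

P(X = 1 | obs) = 7/13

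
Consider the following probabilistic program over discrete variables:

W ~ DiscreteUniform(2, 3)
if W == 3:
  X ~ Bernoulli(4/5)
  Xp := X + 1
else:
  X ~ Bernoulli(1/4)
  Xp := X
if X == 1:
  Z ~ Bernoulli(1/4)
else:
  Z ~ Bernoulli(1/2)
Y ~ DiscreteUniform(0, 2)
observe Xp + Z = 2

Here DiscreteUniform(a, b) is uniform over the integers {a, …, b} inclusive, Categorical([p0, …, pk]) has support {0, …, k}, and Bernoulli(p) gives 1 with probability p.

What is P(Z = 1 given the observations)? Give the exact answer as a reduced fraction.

P(Z = 1 | obs) = 13/61

Enumerate traces; 9 have nonzero weight after conditioning:
  (W=2, X=1, Z=1, Y=0) weight 1/96
  (W=2, X=1, Z=1, Y=1) weight 1/96
  (W=2, X=1, Z=1, Y=2) weight 1/96
  (W=3, X=0, Z=1, Y=0) weight 1/60
  (W=3, X=0, Z=1, Y=1) weight 1/60
  (W=3, X=0, Z=1, Y=2) weight 1/60
  (W=3, X=1, Z=0, Y=0) weight 1/10
  (W=3, X=1, Z=0, Y=1) weight 1/10
  … 1 more
Group by Z:
  weight(Z=0) = 3/10
  weight(Z=1) = 13/160
Total weight = 3/10 + 13/160 = 61/160
P(Z=0 | obs) = 3/10 / 61/160 = 48/61
P(Z=1 | obs) = 13/160 / 61/160 = 13/61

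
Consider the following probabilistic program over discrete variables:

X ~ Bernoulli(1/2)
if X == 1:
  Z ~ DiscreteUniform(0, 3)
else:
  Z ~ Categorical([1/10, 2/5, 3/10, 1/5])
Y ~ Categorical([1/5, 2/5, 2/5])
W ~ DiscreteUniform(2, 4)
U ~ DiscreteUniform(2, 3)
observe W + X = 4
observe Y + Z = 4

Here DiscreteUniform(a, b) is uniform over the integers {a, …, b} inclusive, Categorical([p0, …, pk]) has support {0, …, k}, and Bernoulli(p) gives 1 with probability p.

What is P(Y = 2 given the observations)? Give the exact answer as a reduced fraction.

P(Y = 2 | obs) = 11/20

Enumerate traces; 8 have nonzero weight after conditioning:
  (X=0, Z=2, Y=2, W=4, U=2) weight 1/100
  (X=0, Z=2, Y=2, W=4, U=3) weight 1/100
  (X=0, Z=3, Y=1, W=4, U=2) weight 1/150
  (X=0, Z=3, Y=1, W=4, U=3) weight 1/150
  (X=1, Z=2, Y=2, W=3, U=2) weight 1/120
  (X=1, Z=2, Y=2, W=3, U=3) weight 1/120
  (X=1, Z=3, Y=1, W=3, U=2) weight 1/120
  (X=1, Z=3, Y=1, W=3, U=3) weight 1/120
Group by Y:
  weight(Y=1) = 3/100
  weight(Y=2) = 11/300
Total weight = 3/100 + 11/300 = 1/15
P(Y=1 | obs) = 3/100 / 1/15 = 9/20
P(Y=2 | obs) = 11/300 / 1/15 = 11/20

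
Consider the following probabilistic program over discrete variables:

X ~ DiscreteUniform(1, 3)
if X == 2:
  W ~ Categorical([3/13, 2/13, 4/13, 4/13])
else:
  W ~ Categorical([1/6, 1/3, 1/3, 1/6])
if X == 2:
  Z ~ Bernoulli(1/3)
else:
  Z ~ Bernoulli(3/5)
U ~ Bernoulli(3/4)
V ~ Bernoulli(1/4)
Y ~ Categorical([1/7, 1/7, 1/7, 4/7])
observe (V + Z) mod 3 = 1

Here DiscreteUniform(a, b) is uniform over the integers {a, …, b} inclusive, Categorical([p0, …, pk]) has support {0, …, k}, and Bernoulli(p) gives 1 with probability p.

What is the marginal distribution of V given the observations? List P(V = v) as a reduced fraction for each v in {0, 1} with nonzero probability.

P(V=0) = 69/91, P(V=1) = 22/91

Enumerate traces; 192 have nonzero weight after conditioning:
  (X=1, W=0, Z=0, U=0, V=1, Y=0) weight 1/5040
  (X=1, W=0, Z=0, U=0, V=1, Y=1) weight 1/5040
  (X=1, W=0, Z=0, U=0, V=1, Y=2) weight 1/5040
  (X=1, W=0, Z=0, U=0, V=1, Y=3) weight 1/1260
  (X=1, W=0, Z=0, U=1, V=1, Y=0) weight 1/1680
  (X=1, W=0, Z=0, U=1, V=1, Y=1) weight 1/1680
  (X=1, W=0, Z=0, U=1, V=1, Y=2) weight 1/1680
  (X=1, W=0, Z=0, U=1, V=1, Y=3) weight 1/420
  (X=1, W=0, Z=1, U=0, V=0, Y=0) weight 1/1120
  … 183 more
Group by V:
  weight(V=0) = 23/60
  weight(V=1) = 11/90
Total weight = 23/60 + 11/90 = 91/180
P(V=0 | obs) = 23/60 / 91/180 = 69/91
P(V=1 | obs) = 11/90 / 91/180 = 22/91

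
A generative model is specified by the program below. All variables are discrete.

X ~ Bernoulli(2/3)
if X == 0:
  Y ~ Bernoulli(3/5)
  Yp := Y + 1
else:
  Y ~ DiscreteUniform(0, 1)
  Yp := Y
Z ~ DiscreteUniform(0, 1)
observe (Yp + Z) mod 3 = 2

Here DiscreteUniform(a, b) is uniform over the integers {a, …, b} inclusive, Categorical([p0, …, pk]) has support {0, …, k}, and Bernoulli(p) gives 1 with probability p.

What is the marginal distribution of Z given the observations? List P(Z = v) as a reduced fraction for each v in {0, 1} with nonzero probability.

Enumerate traces; 3 have nonzero weight after conditioning:
  (X=0, Y=0, Z=1) weight 1/15
  (X=0, Y=1, Z=0) weight 1/10
  (X=1, Y=1, Z=1) weight 1/6
Group by Z:
  weight(Z=0) = 1/10
  weight(Z=1) = 7/30
Total weight = 1/10 + 7/30 = 1/3
P(Z=0 | obs) = 1/10 / 1/3 = 3/10
P(Z=1 | obs) = 7/30 / 1/3 = 7/10

P(Z=0) = 3/10, P(Z=1) = 7/10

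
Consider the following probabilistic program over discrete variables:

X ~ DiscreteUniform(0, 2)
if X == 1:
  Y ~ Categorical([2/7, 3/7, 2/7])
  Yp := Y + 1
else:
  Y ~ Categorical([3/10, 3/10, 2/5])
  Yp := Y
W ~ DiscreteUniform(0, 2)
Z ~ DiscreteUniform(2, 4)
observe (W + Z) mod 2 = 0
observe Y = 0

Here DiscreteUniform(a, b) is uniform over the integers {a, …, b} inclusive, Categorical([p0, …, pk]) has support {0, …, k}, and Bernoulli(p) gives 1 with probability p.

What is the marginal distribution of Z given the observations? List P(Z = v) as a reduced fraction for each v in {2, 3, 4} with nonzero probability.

Enumerate traces; 15 have nonzero weight after conditioning:
  (X=0, Y=0, W=0, Z=2) weight 1/90
  (X=0, Y=0, W=0, Z=4) weight 1/90
  (X=0, Y=0, W=1, Z=3) weight 1/90
  (X=0, Y=0, W=2, Z=2) weight 1/90
  (X=0, Y=0, W=2, Z=4) weight 1/90
  (X=1, Y=0, W=0, Z=2) weight 2/189
  (X=1, Y=0, W=0, Z=4) weight 2/189
  (X=1, Y=0, W=1, Z=3) weight 2/189
  … 7 more
Group by Z:
  weight(Z=2) = 62/945
  weight(Z=3) = 31/945
  weight(Z=4) = 62/945
Total weight = 62/945 + 31/945 + 62/945 = 31/189
P(Z=2 | obs) = 62/945 / 31/189 = 2/5
P(Z=3 | obs) = 31/945 / 31/189 = 1/5
P(Z=4 | obs) = 62/945 / 31/189 = 2/5

P(Z=2) = 2/5, P(Z=3) = 1/5, P(Z=4) = 2/5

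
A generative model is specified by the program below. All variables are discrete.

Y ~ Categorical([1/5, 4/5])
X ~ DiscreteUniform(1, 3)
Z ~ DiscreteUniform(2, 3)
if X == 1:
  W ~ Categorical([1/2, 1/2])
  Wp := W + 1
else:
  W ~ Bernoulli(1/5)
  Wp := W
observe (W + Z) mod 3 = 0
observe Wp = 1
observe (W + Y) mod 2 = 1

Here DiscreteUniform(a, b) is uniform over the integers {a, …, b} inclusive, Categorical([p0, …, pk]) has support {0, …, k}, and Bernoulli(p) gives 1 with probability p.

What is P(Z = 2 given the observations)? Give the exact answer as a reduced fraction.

P(Z = 2 | obs) = 1/6

Enumerate traces; 3 have nonzero weight after conditioning:
  (Y=0, X=2, Z=2, W=1) weight 1/150
  (Y=0, X=3, Z=2, W=1) weight 1/150
  (Y=1, X=1, Z=3, W=0) weight 1/15
Group by Z:
  weight(Z=2) = 1/75
  weight(Z=3) = 1/15
Total weight = 1/75 + 1/15 = 2/25
P(Z=2 | obs) = 1/75 / 2/25 = 1/6
P(Z=3 | obs) = 1/15 / 2/25 = 5/6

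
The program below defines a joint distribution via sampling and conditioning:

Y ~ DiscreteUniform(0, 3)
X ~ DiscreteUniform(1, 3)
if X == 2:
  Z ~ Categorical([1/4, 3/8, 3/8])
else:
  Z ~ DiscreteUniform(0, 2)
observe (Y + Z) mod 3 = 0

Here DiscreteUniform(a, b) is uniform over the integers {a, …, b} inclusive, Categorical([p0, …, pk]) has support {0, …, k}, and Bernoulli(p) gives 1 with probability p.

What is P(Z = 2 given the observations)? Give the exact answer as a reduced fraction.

Enumerate traces; 12 have nonzero weight after conditioning:
  (Y=0, X=1, Z=0) weight 1/36
  (Y=0, X=2, Z=0) weight 1/48
  (Y=0, X=3, Z=0) weight 1/36
  (Y=1, X=1, Z=2) weight 1/36
  (Y=1, X=2, Z=2) weight 1/32
  (Y=1, X=3, Z=2) weight 1/36
  (Y=2, X=1, Z=1) weight 1/36
  (Y=2, X=2, Z=1) weight 1/32
  … 4 more
Group by Z:
  weight(Z=0) = 11/72
  weight(Z=1) = 25/288
  weight(Z=2) = 25/288
Total weight = 11/72 + 25/288 + 25/288 = 47/144
P(Z=0 | obs) = 11/72 / 47/144 = 22/47
P(Z=1 | obs) = 25/288 / 47/144 = 25/94
P(Z=2 | obs) = 25/288 / 47/144 = 25/94

P(Z = 2 | obs) = 25/94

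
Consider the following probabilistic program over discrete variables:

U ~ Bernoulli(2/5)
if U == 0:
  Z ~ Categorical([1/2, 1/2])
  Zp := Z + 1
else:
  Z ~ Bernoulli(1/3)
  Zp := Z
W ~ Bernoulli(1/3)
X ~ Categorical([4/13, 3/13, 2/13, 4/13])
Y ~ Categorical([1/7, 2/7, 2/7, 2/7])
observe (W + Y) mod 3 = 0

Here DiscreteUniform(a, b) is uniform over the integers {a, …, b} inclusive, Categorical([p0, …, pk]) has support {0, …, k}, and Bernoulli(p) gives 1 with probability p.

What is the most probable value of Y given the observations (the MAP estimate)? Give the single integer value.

Enumerate traces; 48 have nonzero weight after conditioning:
  (U=0, Z=0, W=0, X=0, Y=0) weight 4/455
  (U=0, Z=0, W=0, X=0, Y=3) weight 8/455
  (U=0, Z=0, W=0, X=1, Y=0) weight 3/455
  (U=0, Z=0, W=0, X=1, Y=3) weight 6/455
  (U=0, Z=0, W=0, X=2, Y=0) weight 2/455
  (U=0, Z=0, W=0, X=2, Y=3) weight 4/455
  (U=0, Z=0, W=0, X=3, Y=0) weight 4/455
  (U=0, Z=0, W=0, X=3, Y=3) weight 8/455
  (U=0, Z=0, W=1, X=0, Y=2) weight 4/455
  … 39 more
Group by Y:
  weight(Y=0) = 2/21
  weight(Y=2) = 2/21
  weight(Y=3) = 4/21
Total weight = 2/21 + 2/21 + 4/21 = 8/21
P(Y=0 | obs) = 2/21 / 8/21 = 1/4
P(Y=2 | obs) = 2/21 / 8/21 = 1/4
P(Y=3 | obs) = 4/21 / 8/21 = 1/2
argmax = 3

argmax_v P(Y = v | obs) = 3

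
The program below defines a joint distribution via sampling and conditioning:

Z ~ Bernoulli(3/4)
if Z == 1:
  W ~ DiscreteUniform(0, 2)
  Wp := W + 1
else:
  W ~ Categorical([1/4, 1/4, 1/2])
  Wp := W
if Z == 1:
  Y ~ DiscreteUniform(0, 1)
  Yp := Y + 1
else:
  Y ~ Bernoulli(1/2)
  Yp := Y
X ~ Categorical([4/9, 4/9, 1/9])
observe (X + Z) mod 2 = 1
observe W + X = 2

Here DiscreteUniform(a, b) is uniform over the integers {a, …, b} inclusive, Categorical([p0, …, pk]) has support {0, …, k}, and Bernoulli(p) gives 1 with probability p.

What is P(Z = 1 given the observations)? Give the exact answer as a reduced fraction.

Enumerate traces; 6 have nonzero weight after conditioning:
  (Z=0, W=1, Y=0, X=1) weight 1/72
  (Z=0, W=1, Y=1, X=1) weight 1/72
  (Z=1, W=0, Y=0, X=2) weight 1/72
  (Z=1, W=0, Y=1, X=2) weight 1/72
  (Z=1, W=2, Y=0, X=0) weight 1/18
  (Z=1, W=2, Y=1, X=0) weight 1/18
Group by Z:
  weight(Z=0) = 1/36
  weight(Z=1) = 5/36
Total weight = 1/36 + 5/36 = 1/6
P(Z=0 | obs) = 1/36 / 1/6 = 1/6
P(Z=1 | obs) = 5/36 / 1/6 = 5/6

P(Z = 1 | obs) = 5/6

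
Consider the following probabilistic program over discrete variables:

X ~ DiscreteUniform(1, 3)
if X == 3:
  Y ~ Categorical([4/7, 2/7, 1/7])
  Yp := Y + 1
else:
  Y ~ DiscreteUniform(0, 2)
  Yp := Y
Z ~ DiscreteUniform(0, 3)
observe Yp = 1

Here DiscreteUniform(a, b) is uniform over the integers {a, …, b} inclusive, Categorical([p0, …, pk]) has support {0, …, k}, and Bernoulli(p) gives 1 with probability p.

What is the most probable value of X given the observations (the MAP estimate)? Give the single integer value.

argmax_v P(X = v | obs) = 3

Enumerate traces; 12 have nonzero weight after conditioning:
  (X=1, Y=1, Z=0) weight 1/36
  (X=1, Y=1, Z=1) weight 1/36
  (X=1, Y=1, Z=2) weight 1/36
  (X=1, Y=1, Z=3) weight 1/36
  (X=2, Y=1, Z=0) weight 1/36
  (X=2, Y=1, Z=1) weight 1/36
  (X=2, Y=1, Z=2) weight 1/36
  (X=2, Y=1, Z=3) weight 1/36
  (X=3, Y=0, Z=0) weight 1/21
  … 3 more
Group by X:
  weight(X=1) = 1/9
  weight(X=2) = 1/9
  weight(X=3) = 4/21
Total weight = 1/9 + 1/9 + 4/21 = 26/63
P(X=1 | obs) = 1/9 / 26/63 = 7/26
P(X=2 | obs) = 1/9 / 26/63 = 7/26
P(X=3 | obs) = 4/21 / 26/63 = 6/13
argmax = 3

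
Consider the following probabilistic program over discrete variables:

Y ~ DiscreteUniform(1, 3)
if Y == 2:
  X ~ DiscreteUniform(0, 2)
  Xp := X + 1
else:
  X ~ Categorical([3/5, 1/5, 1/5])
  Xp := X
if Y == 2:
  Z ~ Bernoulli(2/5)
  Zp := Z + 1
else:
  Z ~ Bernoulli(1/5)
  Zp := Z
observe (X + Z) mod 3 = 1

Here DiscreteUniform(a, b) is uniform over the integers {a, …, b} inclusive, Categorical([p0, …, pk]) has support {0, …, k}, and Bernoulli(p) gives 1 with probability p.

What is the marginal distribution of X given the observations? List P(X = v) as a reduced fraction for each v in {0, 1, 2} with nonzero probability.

Enumerate traces; 6 have nonzero weight after conditioning:
  (Y=1, X=0, Z=1) weight 1/25
  (Y=1, X=1, Z=0) weight 4/75
  (Y=2, X=0, Z=1) weight 2/45
  (Y=2, X=1, Z=0) weight 1/15
  (Y=3, X=0, Z=1) weight 1/25
  (Y=3, X=1, Z=0) weight 4/75
Group by X:
  weight(X=0) = 28/225
  weight(X=1) = 13/75
Total weight = 28/225 + 13/75 = 67/225
P(X=0 | obs) = 28/225 / 67/225 = 28/67
P(X=1 | obs) = 13/75 / 67/225 = 39/67

P(X=0) = 28/67, P(X=1) = 39/67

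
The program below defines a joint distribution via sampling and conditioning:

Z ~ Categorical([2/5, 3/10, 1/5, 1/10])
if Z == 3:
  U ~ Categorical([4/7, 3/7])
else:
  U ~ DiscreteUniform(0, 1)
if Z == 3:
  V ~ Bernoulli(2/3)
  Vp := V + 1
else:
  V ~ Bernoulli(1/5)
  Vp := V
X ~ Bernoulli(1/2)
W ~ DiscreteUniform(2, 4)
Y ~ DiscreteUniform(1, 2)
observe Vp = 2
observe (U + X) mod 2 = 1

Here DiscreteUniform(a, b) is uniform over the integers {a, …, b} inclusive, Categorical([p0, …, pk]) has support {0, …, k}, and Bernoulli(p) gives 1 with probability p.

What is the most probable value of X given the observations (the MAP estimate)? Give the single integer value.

argmax_v P(X = v | obs) = 1

Enumerate traces; 12 have nonzero weight after conditioning:
  (Z=3, U=0, V=1, X=1, W=2, Y=1) weight 1/315
  (Z=3, U=0, V=1, X=1, W=2, Y=2) weight 1/315
  (Z=3, U=0, V=1, X=1, W=3, Y=1) weight 1/315
  (Z=3, U=0, V=1, X=1, W=3, Y=2) weight 1/315
  (Z=3, U=0, V=1, X=1, W=4, Y=1) weight 1/315
  (Z=3, U=0, V=1, X=1, W=4, Y=2) weight 1/315
  (Z=3, U=1, V=1, X=0, W=2, Y=1) weight 1/420
  (Z=3, U=1, V=1, X=0, W=2, Y=2) weight 1/420
  … 4 more
Group by X:
  weight(X=0) = 1/70
  weight(X=1) = 2/105
Total weight = 1/70 + 2/105 = 1/30
P(X=0 | obs) = 1/70 / 1/30 = 3/7
P(X=1 | obs) = 2/105 / 1/30 = 4/7
argmax = 1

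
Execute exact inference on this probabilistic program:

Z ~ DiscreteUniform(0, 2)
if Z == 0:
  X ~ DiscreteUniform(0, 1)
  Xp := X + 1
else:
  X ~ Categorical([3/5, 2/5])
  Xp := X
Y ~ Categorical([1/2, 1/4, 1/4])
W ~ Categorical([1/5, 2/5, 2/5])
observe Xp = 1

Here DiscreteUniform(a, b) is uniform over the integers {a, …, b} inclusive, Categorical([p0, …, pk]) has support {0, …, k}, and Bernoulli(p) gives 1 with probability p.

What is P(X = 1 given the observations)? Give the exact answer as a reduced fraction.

P(X = 1 | obs) = 8/13

Enumerate traces; 27 have nonzero weight after conditioning:
  (Z=0, X=0, Y=0, W=0) weight 1/60
  (Z=0, X=0, Y=0, W=1) weight 1/30
  (Z=0, X=0, Y=0, W=2) weight 1/30
  (Z=0, X=0, Y=1, W=0) weight 1/120
  (Z=0, X=0, Y=1, W=1) weight 1/60
  (Z=0, X=0, Y=1, W=2) weight 1/60
  (Z=0, X=0, Y=2, W=0) weight 1/120
  (Z=0, X=0, Y=2, W=1) weight 1/60
  (Z=1, X=1, Y=0, W=0) weight 1/75
  … 18 more
Group by X:
  weight(X=0) = 1/6
  weight(X=1) = 4/15
Total weight = 1/6 + 4/15 = 13/30
P(X=0 | obs) = 1/6 / 13/30 = 5/13
P(X=1 | obs) = 4/15 / 13/30 = 8/13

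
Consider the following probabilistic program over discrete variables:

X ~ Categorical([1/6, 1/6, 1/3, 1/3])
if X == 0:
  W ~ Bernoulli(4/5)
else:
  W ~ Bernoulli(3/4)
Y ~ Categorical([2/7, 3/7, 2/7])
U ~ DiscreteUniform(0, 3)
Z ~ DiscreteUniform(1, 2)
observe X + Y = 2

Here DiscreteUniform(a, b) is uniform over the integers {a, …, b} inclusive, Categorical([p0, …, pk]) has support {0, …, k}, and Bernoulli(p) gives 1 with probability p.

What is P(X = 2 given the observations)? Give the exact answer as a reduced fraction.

P(X = 2 | obs) = 4/9

Enumerate traces; 48 have nonzero weight after conditioning:
  (X=0, W=0, Y=2, U=0, Z=1) weight 1/840
  (X=0, W=0, Y=2, U=0, Z=2) weight 1/840
  (X=0, W=0, Y=2, U=1, Z=1) weight 1/840
  (X=0, W=0, Y=2, U=1, Z=2) weight 1/840
  (X=0, W=0, Y=2, U=2, Z=1) weight 1/840
  (X=0, W=0, Y=2, U=2, Z=2) weight 1/840
  (X=0, W=0, Y=2, U=3, Z=1) weight 1/840
  (X=0, W=0, Y=2, U=3, Z=2) weight 1/840
  (X=1, W=0, Y=1, U=0, Z=1) weight 1/448
  (X=2, W=0, Y=0, U=0, Z=1) weight 1/336
  … 38 more
Group by X:
  weight(X=0) = 1/21
  weight(X=1) = 1/14
  weight(X=2) = 2/21
Total weight = 1/21 + 1/14 + 2/21 = 3/14
P(X=0 | obs) = 1/21 / 3/14 = 2/9
P(X=1 | obs) = 1/14 / 3/14 = 1/3
P(X=2 | obs) = 2/21 / 3/14 = 4/9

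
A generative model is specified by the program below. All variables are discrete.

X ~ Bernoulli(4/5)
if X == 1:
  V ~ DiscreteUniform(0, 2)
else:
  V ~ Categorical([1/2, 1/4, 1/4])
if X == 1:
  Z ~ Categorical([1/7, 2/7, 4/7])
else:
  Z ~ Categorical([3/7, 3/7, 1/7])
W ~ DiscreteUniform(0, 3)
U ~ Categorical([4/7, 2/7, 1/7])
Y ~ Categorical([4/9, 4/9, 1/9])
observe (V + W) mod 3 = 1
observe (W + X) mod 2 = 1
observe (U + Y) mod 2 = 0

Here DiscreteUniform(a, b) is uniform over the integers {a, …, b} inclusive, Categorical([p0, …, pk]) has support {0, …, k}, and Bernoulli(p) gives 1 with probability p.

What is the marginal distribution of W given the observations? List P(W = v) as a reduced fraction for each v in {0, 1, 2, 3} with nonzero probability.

P(W=0) = 16/41, P(W=1) = 6/41, P(W=2) = 16/41, P(W=3) = 3/41

Enumerate traces; 60 have nonzero weight after conditioning:
  (X=0, V=0, Z=0, W=1, U=0, Y=0) weight 2/735
  (X=0, V=0, Z=0, W=1, U=0, Y=2) weight 1/1470
  (X=0, V=0, Z=0, W=1, U=1, Y=1) weight 1/735
  (X=0, V=0, Z=0, W=1, U=2, Y=0) weight 1/1470
  (X=0, V=0, Z=0, W=1, U=2, Y=2) weight 1/5880
  (X=0, V=0, Z=1, W=1, U=0, Y=0) weight 2/735
  (X=0, V=0, Z=1, W=1, U=0, Y=2) weight 1/1470
  (X=0, V=0, Z=1, W=1, U=1, Y=1) weight 1/735
  (X=0, V=1, Z=0, W=3, U=0, Y=0) weight 1/735
  (X=1, V=1, Z=0, W=0, U=0, Y=0) weight 16/6615
  … 50 more
Group by W:
  weight(W=0) = 11/315
  weight(W=1) = 11/840
  weight(W=2) = 11/315
  weight(W=3) = 11/1680
Total weight = 11/315 + 11/840 + 11/315 + 11/1680 = 451/5040
P(W=0 | obs) = 11/315 / 451/5040 = 16/41
P(W=1 | obs) = 11/840 / 451/5040 = 6/41
P(W=2 | obs) = 11/315 / 451/5040 = 16/41
P(W=3 | obs) = 11/1680 / 451/5040 = 3/41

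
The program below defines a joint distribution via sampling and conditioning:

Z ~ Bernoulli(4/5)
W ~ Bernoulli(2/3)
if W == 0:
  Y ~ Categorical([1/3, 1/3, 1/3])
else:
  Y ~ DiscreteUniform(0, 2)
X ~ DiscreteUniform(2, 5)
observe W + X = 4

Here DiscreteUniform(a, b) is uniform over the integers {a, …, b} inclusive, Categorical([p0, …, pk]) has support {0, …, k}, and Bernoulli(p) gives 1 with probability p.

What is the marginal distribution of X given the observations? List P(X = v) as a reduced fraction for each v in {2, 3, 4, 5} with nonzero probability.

P(X=3) = 2/3, P(X=4) = 1/3

Enumerate traces; 12 have nonzero weight after conditioning:
  (Z=0, W=0, Y=0, X=4) weight 1/180
  (Z=0, W=0, Y=1, X=4) weight 1/180
  (Z=0, W=0, Y=2, X=4) weight 1/180
  (Z=0, W=1, Y=0, X=3) weight 1/90
  (Z=0, W=1, Y=1, X=3) weight 1/90
  (Z=0, W=1, Y=2, X=3) weight 1/90
  (Z=1, W=0, Y=0, X=4) weight 1/45
  (Z=1, W=0, Y=1, X=4) weight 1/45
  … 4 more
Group by X:
  weight(X=3) = 1/6
  weight(X=4) = 1/12
Total weight = 1/6 + 1/12 = 1/4
P(X=3 | obs) = 1/6 / 1/4 = 2/3
P(X=4 | obs) = 1/12 / 1/4 = 1/3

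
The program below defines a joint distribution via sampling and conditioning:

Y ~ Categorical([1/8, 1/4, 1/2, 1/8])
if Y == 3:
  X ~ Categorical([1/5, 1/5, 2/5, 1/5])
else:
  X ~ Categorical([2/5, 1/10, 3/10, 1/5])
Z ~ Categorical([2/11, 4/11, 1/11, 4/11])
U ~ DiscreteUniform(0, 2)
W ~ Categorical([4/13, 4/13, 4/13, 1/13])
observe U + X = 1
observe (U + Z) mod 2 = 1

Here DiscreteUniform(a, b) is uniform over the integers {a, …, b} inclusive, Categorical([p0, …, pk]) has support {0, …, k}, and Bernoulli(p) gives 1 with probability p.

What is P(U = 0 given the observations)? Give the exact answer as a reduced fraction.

P(U = 0 | obs) = 4/9

Enumerate traces; 64 have nonzero weight after conditioning:
  (Y=0, X=0, Z=0, U=1, W=0) weight 2/2145
  (Y=0, X=0, Z=0, U=1, W=1) weight 2/2145
  (Y=0, X=0, Z=0, U=1, W=2) weight 2/2145
  (Y=0, X=0, Z=0, U=1, W=3) weight 1/4290
  (Y=0, X=0, Z=2, U=1, W=0) weight 1/2145
  (Y=0, X=0, Z=2, U=1, W=1) weight 1/2145
  (Y=0, X=0, Z=2, U=1, W=2) weight 1/2145
  (Y=0, X=0, Z=2, U=1, W=3) weight 1/8580
  (Y=0, X=1, Z=1, U=0, W=0) weight 1/2145
  … 55 more
Group by U:
  weight(U=0) = 3/110
  weight(U=1) = 3/88
Total weight = 3/110 + 3/88 = 27/440
P(U=0 | obs) = 3/110 / 27/440 = 4/9
P(U=1 | obs) = 3/88 / 27/440 = 5/9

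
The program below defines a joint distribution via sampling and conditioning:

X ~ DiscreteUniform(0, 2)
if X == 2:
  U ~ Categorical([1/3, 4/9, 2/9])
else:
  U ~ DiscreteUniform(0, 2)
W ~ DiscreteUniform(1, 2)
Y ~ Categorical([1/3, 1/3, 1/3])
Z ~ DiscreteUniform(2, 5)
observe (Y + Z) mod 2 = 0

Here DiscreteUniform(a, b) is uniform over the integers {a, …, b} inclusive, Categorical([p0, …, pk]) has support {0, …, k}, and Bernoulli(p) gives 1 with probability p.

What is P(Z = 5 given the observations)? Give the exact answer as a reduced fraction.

P(Z = 5 | obs) = 1/6

Enumerate traces; 108 have nonzero weight after conditioning:
  (X=0, U=0, W=1, Y=0, Z=2) weight 1/216
  (X=0, U=0, W=1, Y=0, Z=4) weight 1/216
  (X=0, U=0, W=1, Y=1, Z=3) weight 1/216
  (X=0, U=0, W=1, Y=1, Z=5) weight 1/216
  (X=0, U=0, W=1, Y=2, Z=2) weight 1/216
  (X=0, U=0, W=1, Y=2, Z=4) weight 1/216
  (X=0, U=0, W=2, Y=0, Z=2) weight 1/216
  (X=0, U=0, W=2, Y=0, Z=4) weight 1/216
  … 100 more
Group by Z:
  weight(Z=2) = 1/6
  weight(Z=3) = 1/12
  weight(Z=4) = 1/6
  weight(Z=5) = 1/12
Total weight = 1/6 + 1/12 + 1/6 + 1/12 = 1/2
P(Z=2 | obs) = 1/6 / 1/2 = 1/3
P(Z=3 | obs) = 1/12 / 1/2 = 1/6
P(Z=4 | obs) = 1/6 / 1/2 = 1/3
P(Z=5 | obs) = 1/12 / 1/2 = 1/6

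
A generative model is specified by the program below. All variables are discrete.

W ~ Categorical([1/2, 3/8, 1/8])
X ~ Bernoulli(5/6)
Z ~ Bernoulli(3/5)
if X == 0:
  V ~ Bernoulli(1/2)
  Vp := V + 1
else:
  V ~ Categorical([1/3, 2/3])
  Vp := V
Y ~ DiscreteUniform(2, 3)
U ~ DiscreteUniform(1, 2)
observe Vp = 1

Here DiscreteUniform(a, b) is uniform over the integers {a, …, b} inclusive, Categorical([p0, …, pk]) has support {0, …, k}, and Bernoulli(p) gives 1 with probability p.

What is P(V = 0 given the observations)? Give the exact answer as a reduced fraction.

Enumerate traces; 48 have nonzero weight after conditioning:
  (W=0, X=0, Z=0, V=0, Y=2, U=1) weight 1/240
  (W=0, X=0, Z=0, V=0, Y=2, U=2) weight 1/240
  (W=0, X=0, Z=0, V=0, Y=3, U=1) weight 1/240
  (W=0, X=0, Z=0, V=0, Y=3, U=2) weight 1/240
  (W=0, X=0, Z=1, V=0, Y=2, U=1) weight 1/160
  (W=0, X=0, Z=1, V=0, Y=2, U=2) weight 1/160
  (W=0, X=0, Z=1, V=0, Y=3, U=1) weight 1/160
  (W=0, X=0, Z=1, V=0, Y=3, U=2) weight 1/160
  (W=0, X=1, Z=0, V=1, Y=2, U=1) weight 1/36
  … 39 more
Group by V:
  weight(V=0) = 1/12
  weight(V=1) = 5/9
Total weight = 1/12 + 5/9 = 23/36
P(V=0 | obs) = 1/12 / 23/36 = 3/23
P(V=1 | obs) = 5/9 / 23/36 = 20/23

P(V = 0 | obs) = 3/23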